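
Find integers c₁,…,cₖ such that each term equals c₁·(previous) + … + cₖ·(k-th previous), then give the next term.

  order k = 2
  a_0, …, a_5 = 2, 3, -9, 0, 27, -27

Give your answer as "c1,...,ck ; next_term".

  a_2 = -1·3 + -3·2 = -9
  a_3 = -1·-9 + -3·3 = 0
  a_4 = -1·0 + -3·-9 = 27
  a_5 = -1·27 + -3·0 = -27
  a_6 = -1·-27 + -3·27 = -54

-1,-3 ; -54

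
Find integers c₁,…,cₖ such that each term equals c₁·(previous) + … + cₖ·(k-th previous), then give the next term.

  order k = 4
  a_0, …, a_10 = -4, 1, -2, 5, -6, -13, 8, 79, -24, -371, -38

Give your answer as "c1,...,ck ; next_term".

  a_4 = 0·5 + -4·-2 + -2·1 + 3·-4 = -6
  a_5 = 0·-6 + -4·5 + -2·-2 + 3·1 = -13
  a_6 = 0·-13 + -4·-6 + -2·5 + 3·-2 = 8
  a_7 = 0·8 + -4·-13 + -2·-6 + 3·5 = 79
  a_8 = 0·79 + -4·8 + -2·-13 + 3·-6 = -24
  a_9 = 0·-24 + -4·79 + -2·8 + 3·-13 = -371
  a_10 = 0·-371 + -4·-24 + -2·79 + 3·8 = -38
  a_11 = 0·-38 + -4·-371 + -2·-24 + 3·79 = 1769

0,-4,-2,3 ; 1769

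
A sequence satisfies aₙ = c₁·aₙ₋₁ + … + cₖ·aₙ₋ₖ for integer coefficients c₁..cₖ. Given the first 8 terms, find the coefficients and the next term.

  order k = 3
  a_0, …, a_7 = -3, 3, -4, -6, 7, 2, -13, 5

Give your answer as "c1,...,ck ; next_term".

  a_3 = 0·-4 + -1·3 + 1·-3 = -6
  a_4 = 0·-6 + -1·-4 + 1·3 = 7
  a_5 = 0·7 + -1·-6 + 1·-4 = 2
  a_6 = 0·2 + -1·7 + 1·-6 = -13
  a_7 = 0·-13 + -1·2 + 1·7 = 5
  a_8 = 0·5 + -1·-13 + 1·2 = 15

0,-1,1 ; 15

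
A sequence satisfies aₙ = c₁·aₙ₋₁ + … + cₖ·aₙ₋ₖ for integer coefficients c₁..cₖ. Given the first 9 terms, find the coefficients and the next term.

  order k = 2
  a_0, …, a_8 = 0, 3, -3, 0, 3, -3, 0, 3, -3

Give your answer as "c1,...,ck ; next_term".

-1,-1 ; 0

  a_2 = -1·3 + -1·0 = -3
  a_3 = -1·-3 + -1·3 = 0
  a_4 = -1·0 + -1·-3 = 3
  a_5 = -1·3 + -1·0 = -3
  a_6 = -1·-3 + -1·3 = 0
  a_7 = -1·0 + -1·-3 = 3
  a_8 = -1·3 + -1·0 = -3
  a_9 = -1·-3 + -1·3 = 0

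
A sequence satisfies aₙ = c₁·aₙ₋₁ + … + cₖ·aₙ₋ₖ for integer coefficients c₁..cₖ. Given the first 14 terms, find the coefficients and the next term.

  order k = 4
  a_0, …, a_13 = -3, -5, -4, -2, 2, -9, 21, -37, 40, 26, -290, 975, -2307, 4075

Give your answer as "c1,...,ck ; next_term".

  a_4 = -3·-2 + -2·-4 + 3·-5 + -1·-3 = 2
  a_5 = -3·2 + -2·-2 + 3·-4 + -1·-5 = -9
  a_6 = -3·-9 + -2·2 + 3·-2 + -1·-4 = 21
  a_7 = -3·21 + -2·-9 + 3·2 + -1·-2 = -37
  a_8 = -3·-37 + -2·21 + 3·-9 + -1·2 = 40
  a_9 = -3·40 + -2·-37 + 3·21 + -1·-9 = 26
  a_10 = -3·26 + -2·40 + 3·-37 + -1·21 = -290
  a_11 = -3·-290 + -2·26 + 3·40 + -1·-37 = 975
  a_12 = -3·975 + -2·-290 + 3·26 + -1·40 = -2307
  a_13 = -3·-2307 + -2·975 + 3·-290 + -1·26 = 4075
  a_14 = -3·4075 + -2·-2307 + 3·975 + -1·-290 = -4396

-3,-2,3,-1 ; -4396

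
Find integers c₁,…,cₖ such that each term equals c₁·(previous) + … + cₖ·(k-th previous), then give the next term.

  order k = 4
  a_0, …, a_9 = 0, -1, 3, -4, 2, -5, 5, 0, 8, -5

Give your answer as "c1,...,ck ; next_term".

0,0,-2,-1 ; -5

  a_4 = 0·-4 + 0·3 + -2·-1 + -1·0 = 2
  a_5 = 0·2 + 0·-4 + -2·3 + -1·-1 = -5
  a_6 = 0·-5 + 0·2 + -2·-4 + -1·3 = 5
  a_7 = 0·5 + 0·-5 + -2·2 + -1·-4 = 0
  a_8 = 0·0 + 0·5 + -2·-5 + -1·2 = 8
  a_9 = 0·8 + 0·0 + -2·5 + -1·-5 = -5
  a_10 = 0·-5 + 0·8 + -2·0 + -1·5 = -5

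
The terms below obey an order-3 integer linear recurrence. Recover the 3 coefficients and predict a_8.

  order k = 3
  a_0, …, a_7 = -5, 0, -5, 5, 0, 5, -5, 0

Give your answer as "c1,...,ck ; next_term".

  a_3 = 0·-5 + 0·0 + -1·-5 = 5
  a_4 = 0·5 + 0·-5 + -1·0 = 0
  a_5 = 0·0 + 0·5 + -1·-5 = 5
  a_6 = 0·5 + 0·0 + -1·5 = -5
  a_7 = 0·-5 + 0·5 + -1·0 = 0
  a_8 = 0·0 + 0·-5 + -1·5 = -5

0,0,-1 ; -5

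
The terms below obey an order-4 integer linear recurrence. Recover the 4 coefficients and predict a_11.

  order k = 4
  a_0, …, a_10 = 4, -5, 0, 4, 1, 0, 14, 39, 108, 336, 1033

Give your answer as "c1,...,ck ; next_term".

  a_4 = 2·4 + 2·0 + 3·-5 + 2·4 = 1
  a_5 = 2·1 + 2·4 + 3·0 + 2·-5 = 0
  a_6 = 2·0 + 2·1 + 3·4 + 2·0 = 14
  a_7 = 2·14 + 2·0 + 3·1 + 2·4 = 39
  a_8 = 2·39 + 2·14 + 3·0 + 2·1 = 108
  a_9 = 2·108 + 2·39 + 3·14 + 2·0 = 336
  a_10 = 2·336 + 2·108 + 3·39 + 2·14 = 1033
  a_11 = 2·1033 + 2·336 + 3·108 + 2·39 = 3140

2,2,3,2 ; 3140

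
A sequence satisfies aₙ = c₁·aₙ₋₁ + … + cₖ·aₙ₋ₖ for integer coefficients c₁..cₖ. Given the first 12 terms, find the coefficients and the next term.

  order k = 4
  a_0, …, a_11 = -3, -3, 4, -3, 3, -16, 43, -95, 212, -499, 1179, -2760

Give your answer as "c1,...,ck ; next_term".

-2,0,-1,2 ; 6443

  a_4 = -2·-3 + 0·4 + -1·-3 + 2·-3 = 3
  a_5 = -2·3 + 0·-3 + -1·4 + 2·-3 = -16
  a_6 = -2·-16 + 0·3 + -1·-3 + 2·4 = 43
  a_7 = -2·43 + 0·-16 + -1·3 + 2·-3 = -95
  a_8 = -2·-95 + 0·43 + -1·-16 + 2·3 = 212
  a_9 = -2·212 + 0·-95 + -1·43 + 2·-16 = -499
  a_10 = -2·-499 + 0·212 + -1·-95 + 2·43 = 1179
  a_11 = -2·1179 + 0·-499 + -1·212 + 2·-95 = -2760
  a_12 = -2·-2760 + 0·1179 + -1·-499 + 2·212 = 6443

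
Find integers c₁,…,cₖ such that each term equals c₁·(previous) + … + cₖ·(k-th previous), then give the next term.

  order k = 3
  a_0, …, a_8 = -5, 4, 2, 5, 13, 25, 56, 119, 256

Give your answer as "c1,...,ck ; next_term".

1,2,1 ; 550

  a_3 = 1·2 + 2·4 + 1·-5 = 5
  a_4 = 1·5 + 2·2 + 1·4 = 13
  a_5 = 1·13 + 2·5 + 1·2 = 25
  a_6 = 1·25 + 2·13 + 1·5 = 56
  a_7 = 1·56 + 2·25 + 1·13 = 119
  a_8 = 1·119 + 2·56 + 1·25 = 256
  a_9 = 1·256 + 2·119 + 1·56 = 550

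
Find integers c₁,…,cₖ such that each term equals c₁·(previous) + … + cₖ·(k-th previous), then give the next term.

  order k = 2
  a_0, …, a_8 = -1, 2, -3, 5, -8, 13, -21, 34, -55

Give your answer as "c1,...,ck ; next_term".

  a_2 = -1·2 + 1·-1 = -3
  a_3 = -1·-3 + 1·2 = 5
  a_4 = -1·5 + 1·-3 = -8
  a_5 = -1·-8 + 1·5 = 13
  a_6 = -1·13 + 1·-8 = -21
  a_7 = -1·-21 + 1·13 = 34
  a_8 = -1·34 + 1·-21 = -55
  a_9 = -1·-55 + 1·34 = 89

-1,1 ; 89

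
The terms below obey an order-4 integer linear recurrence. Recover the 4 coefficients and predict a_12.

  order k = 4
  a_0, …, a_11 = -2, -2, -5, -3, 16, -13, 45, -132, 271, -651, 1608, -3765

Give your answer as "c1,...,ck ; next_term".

-2,0,-3,-2 ; 8941

  a_4 = -2·-3 + 0·-5 + -3·-2 + -2·-2 = 16
  a_5 = -2·16 + 0·-3 + -3·-5 + -2·-2 = -13
  a_6 = -2·-13 + 0·16 + -3·-3 + -2·-5 = 45
  a_7 = -2·45 + 0·-13 + -3·16 + -2·-3 = -132
  a_8 = -2·-132 + 0·45 + -3·-13 + -2·16 = 271
  a_9 = -2·271 + 0·-132 + -3·45 + -2·-13 = -651
  a_10 = -2·-651 + 0·271 + -3·-132 + -2·45 = 1608
  a_11 = -2·1608 + 0·-651 + -3·271 + -2·-132 = -3765
  a_12 = -2·-3765 + 0·1608 + -3·-651 + -2·271 = 8941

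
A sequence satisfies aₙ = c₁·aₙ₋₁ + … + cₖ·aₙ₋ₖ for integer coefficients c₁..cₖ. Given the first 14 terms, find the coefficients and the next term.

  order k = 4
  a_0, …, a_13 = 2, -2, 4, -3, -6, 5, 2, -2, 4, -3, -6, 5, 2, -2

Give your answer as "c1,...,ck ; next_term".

  a_4 = 0·-3 + -1·4 + 0·-2 + -1·2 = -6
  a_5 = 0·-6 + -1·-3 + 0·4 + -1·-2 = 5
  a_6 = 0·5 + -1·-6 + 0·-3 + -1·4 = 2
  a_7 = 0·2 + -1·5 + 0·-6 + -1·-3 = -2
  a_8 = 0·-2 + -1·2 + 0·5 + -1·-6 = 4
  a_9 = 0·4 + -1·-2 + 0·2 + -1·5 = -3
  a_10 = 0·-3 + -1·4 + 0·-2 + -1·2 = -6
  a_11 = 0·-6 + -1·-3 + 0·4 + -1·-2 = 5
  a_12 = 0·5 + -1·-6 + 0·-3 + -1·4 = 2
  a_13 = 0·2 + -1·5 + 0·-6 + -1·-3 = -2
  a_14 = 0·-2 + -1·2 + 0·5 + -1·-6 = 4

0,-1,0,-1 ; 4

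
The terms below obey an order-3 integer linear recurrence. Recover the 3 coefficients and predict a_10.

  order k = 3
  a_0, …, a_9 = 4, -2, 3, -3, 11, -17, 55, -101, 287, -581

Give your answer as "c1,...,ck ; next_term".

  a_3 = -1·3 + 4·-2 + 2·4 = -3
  a_4 = -1·-3 + 4·3 + 2·-2 = 11
  a_5 = -1·11 + 4·-3 + 2·3 = -17
  a_6 = -1·-17 + 4·11 + 2·-3 = 55
  a_7 = -1·55 + 4·-17 + 2·11 = -101
  a_8 = -1·-101 + 4·55 + 2·-17 = 287
  a_9 = -1·287 + 4·-101 + 2·55 = -581
  a_10 = -1·-581 + 4·287 + 2·-101 = 1527

-1,4,2 ; 1527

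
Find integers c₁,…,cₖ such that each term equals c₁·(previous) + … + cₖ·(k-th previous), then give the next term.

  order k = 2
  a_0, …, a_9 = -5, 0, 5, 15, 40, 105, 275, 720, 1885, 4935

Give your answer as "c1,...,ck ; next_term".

3,-1 ; 12920

  a_2 = 3·0 + -1·-5 = 5
  a_3 = 3·5 + -1·0 = 15
  a_4 = 3·15 + -1·5 = 40
  a_5 = 3·40 + -1·15 = 105
  a_6 = 3·105 + -1·40 = 275
  a_7 = 3·275 + -1·105 = 720
  a_8 = 3·720 + -1·275 = 1885
  a_9 = 3·1885 + -1·720 = 4935
  a_10 = 3·4935 + -1·1885 = 12920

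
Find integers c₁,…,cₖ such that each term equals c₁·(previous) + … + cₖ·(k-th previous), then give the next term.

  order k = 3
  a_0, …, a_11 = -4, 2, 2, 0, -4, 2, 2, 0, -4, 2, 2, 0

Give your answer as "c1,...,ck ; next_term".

-1,-1,-1 ; -4

  a_3 = -1·2 + -1·2 + -1·-4 = 0
  a_4 = -1·0 + -1·2 + -1·2 = -4
  a_5 = -1·-4 + -1·0 + -1·2 = 2
  a_6 = -1·2 + -1·-4 + -1·0 = 2
  a_7 = -1·2 + -1·2 + -1·-4 = 0
  a_8 = -1·0 + -1·2 + -1·2 = -4
  a_9 = -1·-4 + -1·0 + -1·2 = 2
  a_10 = -1·2 + -1·-4 + -1·0 = 2
  a_11 = -1·2 + -1·2 + -1·-4 = 0
  a_12 = -1·0 + -1·2 + -1·2 = -4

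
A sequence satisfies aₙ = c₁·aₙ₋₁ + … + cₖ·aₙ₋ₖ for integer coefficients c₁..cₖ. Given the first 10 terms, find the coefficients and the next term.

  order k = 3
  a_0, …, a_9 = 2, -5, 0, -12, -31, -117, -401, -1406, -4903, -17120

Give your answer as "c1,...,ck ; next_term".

  a_3 = 3·0 + 2·-5 + -1·2 = -12
  a_4 = 3·-12 + 2·0 + -1·-5 = -31
  a_5 = 3·-31 + 2·-12 + -1·0 = -117
  a_6 = 3·-117 + 2·-31 + -1·-12 = -401
  a_7 = 3·-401 + 2·-117 + -1·-31 = -1406
  a_8 = 3·-1406 + 2·-401 + -1·-117 = -4903
  a_9 = 3·-4903 + 2·-1406 + -1·-401 = -17120
  a_10 = 3·-17120 + 2·-4903 + -1·-1406 = -59760

3,2,-1 ; -59760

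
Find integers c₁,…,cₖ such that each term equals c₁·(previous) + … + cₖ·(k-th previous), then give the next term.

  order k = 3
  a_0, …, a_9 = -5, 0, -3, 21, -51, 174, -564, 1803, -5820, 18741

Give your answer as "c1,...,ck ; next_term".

  a_3 = -2·-3 + 3·0 + -3·-5 = 21
  a_4 = -2·21 + 3·-3 + -3·0 = -51
  a_5 = -2·-51 + 3·21 + -3·-3 = 174
  a_6 = -2·174 + 3·-51 + -3·21 = -564
  a_7 = -2·-564 + 3·174 + -3·-51 = 1803
  a_8 = -2·1803 + 3·-564 + -3·174 = -5820
  a_9 = -2·-5820 + 3·1803 + -3·-564 = 18741
  a_10 = -2·18741 + 3·-5820 + -3·1803 = -60351

-2,3,-3 ; -60351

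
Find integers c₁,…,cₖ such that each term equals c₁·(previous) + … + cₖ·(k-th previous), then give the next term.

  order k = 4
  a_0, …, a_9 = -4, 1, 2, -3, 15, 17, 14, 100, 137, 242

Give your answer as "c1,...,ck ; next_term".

1,1,4,-3 ; 737

  a_4 = 1·-3 + 1·2 + 4·1 + -3·-4 = 15
  a_5 = 1·15 + 1·-3 + 4·2 + -3·1 = 17
  a_6 = 1·17 + 1·15 + 4·-3 + -3·2 = 14
  a_7 = 1·14 + 1·17 + 4·15 + -3·-3 = 100
  a_8 = 1·100 + 1·14 + 4·17 + -3·15 = 137
  a_9 = 1·137 + 1·100 + 4·14 + -3·17 = 242
  a_10 = 1·242 + 1·137 + 4·100 + -3·14 = 737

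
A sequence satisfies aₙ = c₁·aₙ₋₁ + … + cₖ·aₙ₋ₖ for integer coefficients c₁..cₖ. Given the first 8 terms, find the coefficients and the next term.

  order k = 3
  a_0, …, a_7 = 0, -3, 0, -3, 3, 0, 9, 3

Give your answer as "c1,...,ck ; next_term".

  a_3 = 1·0 + 1·-3 + -2·0 = -3
  a_4 = 1·-3 + 1·0 + -2·-3 = 3
  a_5 = 1·3 + 1·-3 + -2·0 = 0
  a_6 = 1·0 + 1·3 + -2·-3 = 9
  a_7 = 1·9 + 1·0 + -2·3 = 3
  a_8 = 1·3 + 1·9 + -2·0 = 12

1,1,-2 ; 12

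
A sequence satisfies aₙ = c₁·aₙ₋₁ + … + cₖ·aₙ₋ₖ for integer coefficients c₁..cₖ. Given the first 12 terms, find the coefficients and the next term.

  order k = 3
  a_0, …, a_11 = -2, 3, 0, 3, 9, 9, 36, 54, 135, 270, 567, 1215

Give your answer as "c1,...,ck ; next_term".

  a_3 = 0·0 + 3·3 + 3·-2 = 3
  a_4 = 0·3 + 3·0 + 3·3 = 9
  a_5 = 0·9 + 3·3 + 3·0 = 9
  a_6 = 0·9 + 3·9 + 3·3 = 36
  a_7 = 0·36 + 3·9 + 3·9 = 54
  a_8 = 0·54 + 3·36 + 3·9 = 135
  a_9 = 0·135 + 3·54 + 3·36 = 270
  a_10 = 0·270 + 3·135 + 3·54 = 567
  a_11 = 0·567 + 3·270 + 3·135 = 1215
  a_12 = 0·1215 + 3·567 + 3·270 = 2511

0,3,3 ; 2511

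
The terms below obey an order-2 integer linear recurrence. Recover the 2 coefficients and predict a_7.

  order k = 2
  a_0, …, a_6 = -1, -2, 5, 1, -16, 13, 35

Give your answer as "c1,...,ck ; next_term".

  a_2 = -1·-2 + -3·-1 = 5
  a_3 = -1·5 + -3·-2 = 1
  a_4 = -1·1 + -3·5 = -16
  a_5 = -1·-16 + -3·1 = 13
  a_6 = -1·13 + -3·-16 = 35
  a_7 = -1·35 + -3·13 = -74

-1,-3 ; -74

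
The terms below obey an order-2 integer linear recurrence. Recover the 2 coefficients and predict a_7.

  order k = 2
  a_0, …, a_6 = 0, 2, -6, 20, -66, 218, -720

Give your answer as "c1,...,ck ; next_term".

  a_2 = -3·2 + 1·0 = -6
  a_3 = -3·-6 + 1·2 = 20
  a_4 = -3·20 + 1·-6 = -66
  a_5 = -3·-66 + 1·20 = 218
  a_6 = -3·218 + 1·-66 = -720
  a_7 = -3·-720 + 1·218 = 2378

-3,1 ; 2378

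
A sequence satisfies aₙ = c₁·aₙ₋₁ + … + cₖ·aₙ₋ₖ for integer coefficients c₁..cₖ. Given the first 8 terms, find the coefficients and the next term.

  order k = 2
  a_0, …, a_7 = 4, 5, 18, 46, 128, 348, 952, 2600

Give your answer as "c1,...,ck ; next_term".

  a_2 = 2·5 + 2·4 = 18
  a_3 = 2·18 + 2·5 = 46
  a_4 = 2·46 + 2·18 = 128
  a_5 = 2·128 + 2·46 = 348
  a_6 = 2·348 + 2·128 = 952
  a_7 = 2·952 + 2·348 = 2600
  a_8 = 2·2600 + 2·952 = 7104

2,2 ; 7104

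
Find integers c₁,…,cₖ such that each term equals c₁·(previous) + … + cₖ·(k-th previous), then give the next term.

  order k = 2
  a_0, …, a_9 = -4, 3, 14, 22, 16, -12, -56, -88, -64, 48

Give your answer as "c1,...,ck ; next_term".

  a_2 = 2·3 + -2·-4 = 14
  a_3 = 2·14 + -2·3 = 22
  a_4 = 2·22 + -2·14 = 16
  a_5 = 2·16 + -2·22 = -12
  a_6 = 2·-12 + -2·16 = -56
  a_7 = 2·-56 + -2·-12 = -88
  a_8 = 2·-88 + -2·-56 = -64
  a_9 = 2·-64 + -2·-88 = 48
  a_10 = 2·48 + -2·-64 = 224

2,-2 ; 224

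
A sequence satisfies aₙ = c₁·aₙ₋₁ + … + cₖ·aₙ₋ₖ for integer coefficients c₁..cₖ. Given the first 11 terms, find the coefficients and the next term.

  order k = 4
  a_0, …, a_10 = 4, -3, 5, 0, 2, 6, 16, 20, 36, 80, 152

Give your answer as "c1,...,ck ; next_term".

  a_4 = 1·0 + 0·5 + 2·-3 + 2·4 = 2
  a_5 = 1·2 + 0·0 + 2·5 + 2·-3 = 6
  a_6 = 1·6 + 0·2 + 2·0 + 2·5 = 16
  a_7 = 1·16 + 0·6 + 2·2 + 2·0 = 20
  a_8 = 1·20 + 0·16 + 2·6 + 2·2 = 36
  a_9 = 1·36 + 0·20 + 2·16 + 2·6 = 80
  a_10 = 1·80 + 0·36 + 2·20 + 2·16 = 152
  a_11 = 1·152 + 0·80 + 2·36 + 2·20 = 264

1,0,2,2 ; 264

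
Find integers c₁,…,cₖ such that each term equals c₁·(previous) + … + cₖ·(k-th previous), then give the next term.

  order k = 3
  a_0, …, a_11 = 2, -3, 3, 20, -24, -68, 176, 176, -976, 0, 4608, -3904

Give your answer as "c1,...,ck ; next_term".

  a_3 = 0·3 + -4·-3 + 4·2 = 20
  a_4 = 0·20 + -4·3 + 4·-3 = -24
  a_5 = 0·-24 + -4·20 + 4·3 = -68
  a_6 = 0·-68 + -4·-24 + 4·20 = 176
  a_7 = 0·176 + -4·-68 + 4·-24 = 176
  a_8 = 0·176 + -4·176 + 4·-68 = -976
  a_9 = 0·-976 + -4·176 + 4·176 = 0
  a_10 = 0·0 + -4·-976 + 4·176 = 4608
  a_11 = 0·4608 + -4·0 + 4·-976 = -3904
  a_12 = 0·-3904 + -4·4608 + 4·0 = -18432

0,-4,4 ; -18432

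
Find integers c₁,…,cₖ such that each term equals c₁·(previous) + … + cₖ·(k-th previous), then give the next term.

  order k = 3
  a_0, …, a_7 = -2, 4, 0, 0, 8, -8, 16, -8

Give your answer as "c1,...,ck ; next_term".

  a_3 = -1·0 + 1·4 + 2·-2 = 0
  a_4 = -1·0 + 1·0 + 2·4 = 8
  a_5 = -1·8 + 1·0 + 2·0 = -8
  a_6 = -1·-8 + 1·8 + 2·0 = 16
  a_7 = -1·16 + 1·-8 + 2·8 = -8
  a_8 = -1·-8 + 1·16 + 2·-8 = 8

-1,1,2 ; 8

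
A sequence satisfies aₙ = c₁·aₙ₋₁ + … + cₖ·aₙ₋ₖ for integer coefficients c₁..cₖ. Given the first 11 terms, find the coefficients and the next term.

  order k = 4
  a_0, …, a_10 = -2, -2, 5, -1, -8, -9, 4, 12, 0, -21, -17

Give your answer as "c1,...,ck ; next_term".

  a_4 = 1·-1 + -1·5 + 0·-2 + 1·-2 = -8
  a_5 = 1·-8 + -1·-1 + 0·5 + 1·-2 = -9
  a_6 = 1·-9 + -1·-8 + 0·-1 + 1·5 = 4
  a_7 = 1·4 + -1·-9 + 0·-8 + 1·-1 = 12
  a_8 = 1·12 + -1·4 + 0·-9 + 1·-8 = 0
  a_9 = 1·0 + -1·12 + 0·4 + 1·-9 = -21
  a_10 = 1·-21 + -1·0 + 0·12 + 1·4 = -17
  a_11 = 1·-17 + -1·-21 + 0·0 + 1·12 = 16

1,-1,0,1 ; 16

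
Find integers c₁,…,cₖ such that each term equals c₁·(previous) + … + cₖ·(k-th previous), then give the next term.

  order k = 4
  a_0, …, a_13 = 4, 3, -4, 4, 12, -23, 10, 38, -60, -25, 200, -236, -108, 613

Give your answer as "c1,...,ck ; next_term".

-2,-2,0,3 ; -410

  a_4 = -2·4 + -2·-4 + 0·3 + 3·4 = 12
  a_5 = -2·12 + -2·4 + 0·-4 + 3·3 = -23
  a_6 = -2·-23 + -2·12 + 0·4 + 3·-4 = 10
  a_7 = -2·10 + -2·-23 + 0·12 + 3·4 = 38
  a_8 = -2·38 + -2·10 + 0·-23 + 3·12 = -60
  a_9 = -2·-60 + -2·38 + 0·10 + 3·-23 = -25
  a_10 = -2·-25 + -2·-60 + 0·38 + 3·10 = 200
  a_11 = -2·200 + -2·-25 + 0·-60 + 3·38 = -236
  a_12 = -2·-236 + -2·200 + 0·-25 + 3·-60 = -108
  a_13 = -2·-108 + -2·-236 + 0·200 + 3·-25 = 613
  a_14 = -2·613 + -2·-108 + 0·-236 + 3·200 = -410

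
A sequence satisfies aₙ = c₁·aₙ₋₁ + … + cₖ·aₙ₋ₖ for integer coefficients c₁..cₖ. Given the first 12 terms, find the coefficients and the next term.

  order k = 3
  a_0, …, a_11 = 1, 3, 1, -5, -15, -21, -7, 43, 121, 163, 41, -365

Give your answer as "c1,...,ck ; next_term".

2,-2,-1 ; -975

  a_3 = 2·1 + -2·3 + -1·1 = -5
  a_4 = 2·-5 + -2·1 + -1·3 = -15
  a_5 = 2·-15 + -2·-5 + -1·1 = -21
  a_6 = 2·-21 + -2·-15 + -1·-5 = -7
  a_7 = 2·-7 + -2·-21 + -1·-15 = 43
  a_8 = 2·43 + -2·-7 + -1·-21 = 121
  a_9 = 2·121 + -2·43 + -1·-7 = 163
  a_10 = 2·163 + -2·121 + -1·43 = 41
  a_11 = 2·41 + -2·163 + -1·121 = -365
  a_12 = 2·-365 + -2·41 + -1·163 = -975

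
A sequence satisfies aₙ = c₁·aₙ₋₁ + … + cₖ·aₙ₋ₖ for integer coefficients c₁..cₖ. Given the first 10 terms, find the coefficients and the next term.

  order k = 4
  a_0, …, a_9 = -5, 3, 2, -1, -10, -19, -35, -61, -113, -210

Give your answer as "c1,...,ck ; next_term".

2,0,-1,1 ; -394

  a_4 = 2·-1 + 0·2 + -1·3 + 1·-5 = -10
  a_5 = 2·-10 + 0·-1 + -1·2 + 1·3 = -19
  a_6 = 2·-19 + 0·-10 + -1·-1 + 1·2 = -35
  a_7 = 2·-35 + 0·-19 + -1·-10 + 1·-1 = -61
  a_8 = 2·-61 + 0·-35 + -1·-19 + 1·-10 = -113
  a_9 = 2·-113 + 0·-61 + -1·-35 + 1·-19 = -210
  a_10 = 2·-210 + 0·-113 + -1·-61 + 1·-35 = -394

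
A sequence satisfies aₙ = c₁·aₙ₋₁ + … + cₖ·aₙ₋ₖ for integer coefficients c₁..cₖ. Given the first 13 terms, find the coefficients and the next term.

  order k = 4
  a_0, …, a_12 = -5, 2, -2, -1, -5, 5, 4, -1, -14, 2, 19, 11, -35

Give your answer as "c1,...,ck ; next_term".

  a_4 = 0·-1 + -1·-2 + -1·2 + 1·-5 = -5
  a_5 = 0·-5 + -1·-1 + -1·-2 + 1·2 = 5
  a_6 = 0·5 + -1·-5 + -1·-1 + 1·-2 = 4
  a_7 = 0·4 + -1·5 + -1·-5 + 1·-1 = -1
  a_8 = 0·-1 + -1·4 + -1·5 + 1·-5 = -14
  a_9 = 0·-14 + -1·-1 + -1·4 + 1·5 = 2
  a_10 = 0·2 + -1·-14 + -1·-1 + 1·4 = 19
  a_11 = 0·19 + -1·2 + -1·-14 + 1·-1 = 11
  a_12 = 0·11 + -1·19 + -1·2 + 1·-14 = -35
  a_13 = 0·-35 + -1·11 + -1·19 + 1·2 = -28

0,-1,-1,1 ; -28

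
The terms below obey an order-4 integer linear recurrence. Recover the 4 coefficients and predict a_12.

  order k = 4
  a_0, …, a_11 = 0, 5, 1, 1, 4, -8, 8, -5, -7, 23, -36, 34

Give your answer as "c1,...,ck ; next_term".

  a_4 = -1·1 + 0·1 + 1·5 + -1·0 = 4
  a_5 = -1·4 + 0·1 + 1·1 + -1·5 = -8
  a_6 = -1·-8 + 0·4 + 1·1 + -1·1 = 8
  a_7 = -1·8 + 0·-8 + 1·4 + -1·1 = -5
  a_8 = -1·-5 + 0·8 + 1·-8 + -1·4 = -7
  a_9 = -1·-7 + 0·-5 + 1·8 + -1·-8 = 23
  a_10 = -1·23 + 0·-7 + 1·-5 + -1·8 = -36
  a_11 = -1·-36 + 0·23 + 1·-7 + -1·-5 = 34
  a_12 = -1·34 + 0·-36 + 1·23 + -1·-7 = -4

-1,0,1,-1 ; -4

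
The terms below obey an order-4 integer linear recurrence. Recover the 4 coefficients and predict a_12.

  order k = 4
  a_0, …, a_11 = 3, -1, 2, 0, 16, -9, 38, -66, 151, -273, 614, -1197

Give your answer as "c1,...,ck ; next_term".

  a_4 = 0·0 + 2·2 + -3·-1 + 3·3 = 16
  a_5 = 0·16 + 2·0 + -3·2 + 3·-1 = -9
  a_6 = 0·-9 + 2·16 + -3·0 + 3·2 = 38
  a_7 = 0·38 + 2·-9 + -3·16 + 3·0 = -66
  a_8 = 0·-66 + 2·38 + -3·-9 + 3·16 = 151
  a_9 = 0·151 + 2·-66 + -3·38 + 3·-9 = -273
  a_10 = 0·-273 + 2·151 + -3·-66 + 3·38 = 614
  a_11 = 0·614 + 2·-273 + -3·151 + 3·-66 = -1197
  a_12 = 0·-1197 + 2·614 + -3·-273 + 3·151 = 2500

0,2,-3,3 ; 2500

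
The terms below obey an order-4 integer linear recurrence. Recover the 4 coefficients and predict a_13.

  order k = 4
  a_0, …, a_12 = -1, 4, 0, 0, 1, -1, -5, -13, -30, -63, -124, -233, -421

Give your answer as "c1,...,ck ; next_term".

  a_4 = 3·0 + -2·0 + 0·4 + -1·-1 = 1
  a_5 = 3·1 + -2·0 + 0·0 + -1·4 = -1
  a_6 = 3·-1 + -2·1 + 0·0 + -1·0 = -5
  a_7 = 3·-5 + -2·-1 + 0·1 + -1·0 = -13
  a_8 = 3·-13 + -2·-5 + 0·-1 + -1·1 = -30
  a_9 = 3·-30 + -2·-13 + 0·-5 + -1·-1 = -63
  a_10 = 3·-63 + -2·-30 + 0·-13 + -1·-5 = -124
  a_11 = 3·-124 + -2·-63 + 0·-30 + -1·-13 = -233
  a_12 = 3·-233 + -2·-124 + 0·-63 + -1·-30 = -421
  a_13 = 3·-421 + -2·-233 + 0·-124 + -1·-63 = -734

3,-2,0,-1 ; -734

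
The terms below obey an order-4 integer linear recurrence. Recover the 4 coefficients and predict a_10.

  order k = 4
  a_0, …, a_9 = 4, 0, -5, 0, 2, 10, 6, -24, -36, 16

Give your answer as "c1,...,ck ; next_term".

  a_4 = 0·0 + -2·-5 + -2·0 + -2·4 = 2
  a_5 = 0·2 + -2·0 + -2·-5 + -2·0 = 10
  a_6 = 0·10 + -2·2 + -2·0 + -2·-5 = 6
  a_7 = 0·6 + -2·10 + -2·2 + -2·0 = -24
  a_8 = 0·-24 + -2·6 + -2·10 + -2·2 = -36
  a_9 = 0·-36 + -2·-24 + -2·6 + -2·10 = 16
  a_10 = 0·16 + -2·-36 + -2·-24 + -2·6 = 108

0,-2,-2,-2 ; 108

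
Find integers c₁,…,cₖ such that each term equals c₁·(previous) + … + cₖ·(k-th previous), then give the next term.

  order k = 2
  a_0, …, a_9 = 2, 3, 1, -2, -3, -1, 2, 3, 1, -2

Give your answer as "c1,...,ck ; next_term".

  a_2 = 1·3 + -1·2 = 1
  a_3 = 1·1 + -1·3 = -2
  a_4 = 1·-2 + -1·1 = -3
  a_5 = 1·-3 + -1·-2 = -1
  a_6 = 1·-1 + -1·-3 = 2
  a_7 = 1·2 + -1·-1 = 3
  a_8 = 1·3 + -1·2 = 1
  a_9 = 1·1 + -1·3 = -2
  a_10 = 1·-2 + -1·1 = -3

1,-1 ; -3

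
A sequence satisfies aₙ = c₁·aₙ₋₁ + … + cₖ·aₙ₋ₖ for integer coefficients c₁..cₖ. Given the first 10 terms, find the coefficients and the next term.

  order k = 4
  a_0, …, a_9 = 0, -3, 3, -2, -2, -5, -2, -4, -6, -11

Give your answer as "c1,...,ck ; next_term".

1,0,0,1 ; -13

  a_4 = 1·-2 + 0·3 + 0·-3 + 1·0 = -2
  a_5 = 1·-2 + 0·-2 + 0·3 + 1·-3 = -5
  a_6 = 1·-5 + 0·-2 + 0·-2 + 1·3 = -2
  a_7 = 1·-2 + 0·-5 + 0·-2 + 1·-2 = -4
  a_8 = 1·-4 + 0·-2 + 0·-5 + 1·-2 = -6
  a_9 = 1·-6 + 0·-4 + 0·-2 + 1·-5 = -11
  a_10 = 1·-11 + 0·-6 + 0·-4 + 1·-2 = -13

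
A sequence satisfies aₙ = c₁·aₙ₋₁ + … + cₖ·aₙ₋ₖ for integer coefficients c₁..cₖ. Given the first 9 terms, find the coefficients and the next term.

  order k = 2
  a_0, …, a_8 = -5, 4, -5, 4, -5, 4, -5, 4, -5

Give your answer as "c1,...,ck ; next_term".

0,1 ; 4

  a_2 = 0·4 + 1·-5 = -5
  a_3 = 0·-5 + 1·4 = 4
  a_4 = 0·4 + 1·-5 = -5
  a_5 = 0·-5 + 1·4 = 4
  a_6 = 0·4 + 1·-5 = -5
  a_7 = 0·-5 + 1·4 = 4
  a_8 = 0·4 + 1·-5 = -5
  a_9 = 0·-5 + 1·4 = 4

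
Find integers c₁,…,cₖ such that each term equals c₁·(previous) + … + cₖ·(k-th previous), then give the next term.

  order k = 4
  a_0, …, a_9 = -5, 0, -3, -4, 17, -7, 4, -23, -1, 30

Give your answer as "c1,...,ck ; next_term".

-1,-1,-2,-2 ; 9

  a_4 = -1·-4 + -1·-3 + -2·0 + -2·-5 = 17
  a_5 = -1·17 + -1·-4 + -2·-3 + -2·0 = -7
  a_6 = -1·-7 + -1·17 + -2·-4 + -2·-3 = 4
  a_7 = -1·4 + -1·-7 + -2·17 + -2·-4 = -23
  a_8 = -1·-23 + -1·4 + -2·-7 + -2·17 = -1
  a_9 = -1·-1 + -1·-23 + -2·4 + -2·-7 = 30
  a_10 = -1·30 + -1·-1 + -2·-23 + -2·4 = 9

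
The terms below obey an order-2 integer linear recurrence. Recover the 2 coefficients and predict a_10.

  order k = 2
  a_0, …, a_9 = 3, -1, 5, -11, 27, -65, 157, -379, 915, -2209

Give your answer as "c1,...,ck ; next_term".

  a_2 = -2·-1 + 1·3 = 5
  a_3 = -2·5 + 1·-1 = -11
  a_4 = -2·-11 + 1·5 = 27
  a_5 = -2·27 + 1·-11 = -65
  a_6 = -2·-65 + 1·27 = 157
  a_7 = -2·157 + 1·-65 = -379
  a_8 = -2·-379 + 1·157 = 915
  a_9 = -2·915 + 1·-379 = -2209
  a_10 = -2·-2209 + 1·915 = 5333

-2,1 ; 5333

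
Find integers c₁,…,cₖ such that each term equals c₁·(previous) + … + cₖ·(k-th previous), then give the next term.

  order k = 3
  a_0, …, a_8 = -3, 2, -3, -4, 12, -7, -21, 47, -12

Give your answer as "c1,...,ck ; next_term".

  a_3 = -1·-3 + -2·2 + 1·-3 = -4
  a_4 = -1·-4 + -2·-3 + 1·2 = 12
  a_5 = -1·12 + -2·-4 + 1·-3 = -7
  a_6 = -1·-7 + -2·12 + 1·-4 = -21
  a_7 = -1·-21 + -2·-7 + 1·12 = 47
  a_8 = -1·47 + -2·-21 + 1·-7 = -12
  a_9 = -1·-12 + -2·47 + 1·-21 = -103

-1,-2,1 ; -103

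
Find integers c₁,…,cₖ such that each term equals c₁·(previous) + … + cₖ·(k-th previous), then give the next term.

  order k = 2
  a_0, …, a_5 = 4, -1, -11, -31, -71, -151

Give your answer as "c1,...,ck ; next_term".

3,-2 ; -311

  a_2 = 3·-1 + -2·4 = -11
  a_3 = 3·-11 + -2·-1 = -31
  a_4 = 3·-31 + -2·-11 = -71
  a_5 = 3·-71 + -2·-31 = -151
  a_6 = 3·-151 + -2·-71 = -311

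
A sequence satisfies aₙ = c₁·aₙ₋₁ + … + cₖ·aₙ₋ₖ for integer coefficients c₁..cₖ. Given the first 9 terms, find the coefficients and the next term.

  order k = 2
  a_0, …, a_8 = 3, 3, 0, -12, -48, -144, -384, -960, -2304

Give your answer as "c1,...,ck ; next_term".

  a_2 = 4·3 + -4·3 = 0
  a_3 = 4·0 + -4·3 = -12
  a_4 = 4·-12 + -4·0 = -48
  a_5 = 4·-48 + -4·-12 = -144
  a_6 = 4·-144 + -4·-48 = -384
  a_7 = 4·-384 + -4·-144 = -960
  a_8 = 4·-960 + -4·-384 = -2304
  a_9 = 4·-2304 + -4·-960 = -5376

4,-4 ; -5376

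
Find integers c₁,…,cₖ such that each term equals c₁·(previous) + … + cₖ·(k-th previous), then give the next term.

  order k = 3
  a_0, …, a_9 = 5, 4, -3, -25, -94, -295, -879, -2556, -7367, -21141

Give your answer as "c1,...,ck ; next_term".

  a_3 = 3·-3 + 1·4 + -4·5 = -25
  a_4 = 3·-25 + 1·-3 + -4·4 = -94
  a_5 = 3·-94 + 1·-25 + -4·-3 = -295
  a_6 = 3·-295 + 1·-94 + -4·-25 = -879
  a_7 = 3·-879 + 1·-295 + -4·-94 = -2556
  a_8 = 3·-2556 + 1·-879 + -4·-295 = -7367
  a_9 = 3·-7367 + 1·-2556 + -4·-879 = -21141
  a_10 = 3·-21141 + 1·-7367 + -4·-2556 = -60566

3,1,-4 ; -60566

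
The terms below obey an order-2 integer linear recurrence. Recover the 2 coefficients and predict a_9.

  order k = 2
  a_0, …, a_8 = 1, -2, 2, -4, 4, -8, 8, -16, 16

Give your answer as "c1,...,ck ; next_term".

  a_2 = 0·-2 + 2·1 = 2
  a_3 = 0·2 + 2·-2 = -4
  a_4 = 0·-4 + 2·2 = 4
  a_5 = 0·4 + 2·-4 = -8
  a_6 = 0·-8 + 2·4 = 8
  a_7 = 0·8 + 2·-8 = -16
  a_8 = 0·-16 + 2·8 = 16
  a_9 = 0·16 + 2·-16 = -32

0,2 ; -32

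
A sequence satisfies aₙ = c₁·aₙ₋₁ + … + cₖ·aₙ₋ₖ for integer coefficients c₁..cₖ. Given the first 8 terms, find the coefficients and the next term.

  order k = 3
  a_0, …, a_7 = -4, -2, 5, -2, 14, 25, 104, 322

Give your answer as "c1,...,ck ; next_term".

  a_3 = 2·5 + 4·-2 + 1·-4 = -2
  a_4 = 2·-2 + 4·5 + 1·-2 = 14
  a_5 = 2·14 + 4·-2 + 1·5 = 25
  a_6 = 2·25 + 4·14 + 1·-2 = 104
  a_7 = 2·104 + 4·25 + 1·14 = 322
  a_8 = 2·322 + 4·104 + 1·25 = 1085

2,4,1 ; 1085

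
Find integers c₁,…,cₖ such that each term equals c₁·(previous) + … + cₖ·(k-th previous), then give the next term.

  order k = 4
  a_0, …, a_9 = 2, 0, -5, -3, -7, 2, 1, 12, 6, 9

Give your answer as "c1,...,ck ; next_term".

0,1,-1,-1 ; -7

  a_4 = 0·-3 + 1·-5 + -1·0 + -1·2 = -7
  a_5 = 0·-7 + 1·-3 + -1·-5 + -1·0 = 2
  a_6 = 0·2 + 1·-7 + -1·-3 + -1·-5 = 1
  a_7 = 0·1 + 1·2 + -1·-7 + -1·-3 = 12
  a_8 = 0·12 + 1·1 + -1·2 + -1·-7 = 6
  a_9 = 0·6 + 1·12 + -1·1 + -1·2 = 9
  a_10 = 0·9 + 1·6 + -1·12 + -1·1 = -7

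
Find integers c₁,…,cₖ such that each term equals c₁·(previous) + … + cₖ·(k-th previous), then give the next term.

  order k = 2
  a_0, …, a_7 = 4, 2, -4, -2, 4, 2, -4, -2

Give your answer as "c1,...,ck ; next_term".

0,-1 ; 4

  a_2 = 0·2 + -1·4 = -4
  a_3 = 0·-4 + -1·2 = -2
  a_4 = 0·-2 + -1·-4 = 4
  a_5 = 0·4 + -1·-2 = 2
  a_6 = 0·2 + -1·4 = -4
  a_7 = 0·-4 + -1·2 = -2
  a_8 = 0·-2 + -1·-4 = 4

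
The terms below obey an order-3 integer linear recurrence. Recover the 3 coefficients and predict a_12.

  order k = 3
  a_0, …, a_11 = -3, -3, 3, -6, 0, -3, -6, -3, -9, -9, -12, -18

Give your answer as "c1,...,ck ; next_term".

  a_3 = 0·3 + 1·-3 + 1·-3 = -6
  a_4 = 0·-6 + 1·3 + 1·-3 = 0
  a_5 = 0·0 + 1·-6 + 1·3 = -3
  a_6 = 0·-3 + 1·0 + 1·-6 = -6
  a_7 = 0·-6 + 1·-3 + 1·0 = -3
  a_8 = 0·-3 + 1·-6 + 1·-3 = -9
  a_9 = 0·-9 + 1·-3 + 1·-6 = -9
  a_10 = 0·-9 + 1·-9 + 1·-3 = -12
  a_11 = 0·-12 + 1·-9 + 1·-9 = -18
  a_12 = 0·-18 + 1·-12 + 1·-9 = -21

0,1,1 ; -21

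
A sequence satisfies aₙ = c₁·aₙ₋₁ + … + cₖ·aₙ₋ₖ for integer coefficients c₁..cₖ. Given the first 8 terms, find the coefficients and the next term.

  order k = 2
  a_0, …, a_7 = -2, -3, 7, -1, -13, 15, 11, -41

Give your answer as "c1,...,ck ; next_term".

-1,-2 ; 19

  a_2 = -1·-3 + -2·-2 = 7
  a_3 = -1·7 + -2·-3 = -1
  a_4 = -1·-1 + -2·7 = -13
  a_5 = -1·-13 + -2·-1 = 15
  a_6 = -1·15 + -2·-13 = 11
  a_7 = -1·11 + -2·15 = -41
  a_8 = -1·-41 + -2·11 = 19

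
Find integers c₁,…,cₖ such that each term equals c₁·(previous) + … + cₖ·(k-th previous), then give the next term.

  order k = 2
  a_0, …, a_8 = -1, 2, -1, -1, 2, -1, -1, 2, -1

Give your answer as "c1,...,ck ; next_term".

-1,-1 ; -1

  a_2 = -1·2 + -1·-1 = -1
  a_3 = -1·-1 + -1·2 = -1
  a_4 = -1·-1 + -1·-1 = 2
  a_5 = -1·2 + -1·-1 = -1
  a_6 = -1·-1 + -1·2 = -1
  a_7 = -1·-1 + -1·-1 = 2
  a_8 = -1·2 + -1·-1 = -1
  a_9 = -1·-1 + -1·2 = -1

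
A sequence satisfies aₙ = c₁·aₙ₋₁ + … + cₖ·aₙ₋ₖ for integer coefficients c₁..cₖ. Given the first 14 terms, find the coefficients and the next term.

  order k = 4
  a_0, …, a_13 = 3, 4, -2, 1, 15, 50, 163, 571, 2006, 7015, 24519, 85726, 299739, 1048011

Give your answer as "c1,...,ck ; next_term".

  a_4 = 3·1 + 1·-2 + 2·4 + 2·3 = 15
  a_5 = 3·15 + 1·1 + 2·-2 + 2·4 = 50
  a_6 = 3·50 + 1·15 + 2·1 + 2·-2 = 163
  a_7 = 3·163 + 1·50 + 2·15 + 2·1 = 571
  a_8 = 3·571 + 1·163 + 2·50 + 2·15 = 2006
  a_9 = 3·2006 + 1·571 + 2·163 + 2·50 = 7015
  a_10 = 3·7015 + 1·2006 + 2·571 + 2·163 = 24519
  a_11 = 3·24519 + 1·7015 + 2·2006 + 2·571 = 85726
  a_12 = 3·85726 + 1·24519 + 2·7015 + 2·2006 = 299739
  a_13 = 3·299739 + 1·85726 + 2·24519 + 2·7015 = 1048011
  a_14 = 3·1048011 + 1·299739 + 2·85726 + 2·24519 = 3664262

3,1,2,2 ; 3664262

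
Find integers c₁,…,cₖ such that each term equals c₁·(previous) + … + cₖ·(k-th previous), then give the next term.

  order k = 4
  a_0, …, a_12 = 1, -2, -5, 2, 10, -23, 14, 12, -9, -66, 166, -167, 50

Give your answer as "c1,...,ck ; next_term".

  a_4 = -2·2 + -2·-5 + -1·-2 + 2·1 = 10
  a_5 = -2·10 + -2·2 + -1·-5 + 2·-2 = -23
  a_6 = -2·-23 + -2·10 + -1·2 + 2·-5 = 14
  a_7 = -2·14 + -2·-23 + -1·10 + 2·2 = 12
  a_8 = -2·12 + -2·14 + -1·-23 + 2·10 = -9
  a_9 = -2·-9 + -2·12 + -1·14 + 2·-23 = -66
  a_10 = -2·-66 + -2·-9 + -1·12 + 2·14 = 166
  a_11 = -2·166 + -2·-66 + -1·-9 + 2·12 = -167
  a_12 = -2·-167 + -2·166 + -1·-66 + 2·-9 = 50
  a_13 = -2·50 + -2·-167 + -1·166 + 2·-66 = -64

-2,-2,-1,2 ; -64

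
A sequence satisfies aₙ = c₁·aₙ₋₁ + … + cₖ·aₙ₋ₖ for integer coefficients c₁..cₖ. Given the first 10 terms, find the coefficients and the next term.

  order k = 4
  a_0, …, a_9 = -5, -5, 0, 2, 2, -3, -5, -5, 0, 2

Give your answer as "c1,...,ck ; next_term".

1,0,-1,1 ; 2

  a_4 = 1·2 + 0·0 + -1·-5 + 1·-5 = 2
  a_5 = 1·2 + 0·2 + -1·0 + 1·-5 = -3
  a_6 = 1·-3 + 0·2 + -1·2 + 1·0 = -5
  a_7 = 1·-5 + 0·-3 + -1·2 + 1·2 = -5
  a_8 = 1·-5 + 0·-5 + -1·-3 + 1·2 = 0
  a_9 = 1·0 + 0·-5 + -1·-5 + 1·-3 = 2
  a_10 = 1·2 + 0·0 + -1·-5 + 1·-5 = 2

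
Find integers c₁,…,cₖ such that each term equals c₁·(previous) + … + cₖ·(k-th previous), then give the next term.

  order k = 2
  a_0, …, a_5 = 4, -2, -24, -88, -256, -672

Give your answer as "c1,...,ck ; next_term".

  a_2 = 4·-2 + -4·4 = -24
  a_3 = 4·-24 + -4·-2 = -88
  a_4 = 4·-88 + -4·-24 = -256
  a_5 = 4·-256 + -4·-88 = -672
  a_6 = 4·-672 + -4·-256 = -1664

4,-4 ; -1664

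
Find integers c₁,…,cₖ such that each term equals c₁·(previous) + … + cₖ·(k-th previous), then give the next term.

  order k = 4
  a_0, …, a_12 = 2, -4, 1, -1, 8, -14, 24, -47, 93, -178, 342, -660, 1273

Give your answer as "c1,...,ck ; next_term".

  a_4 = -1·-1 + 1·1 + -1·-4 + 1·2 = 8
  a_5 = -1·8 + 1·-1 + -1·1 + 1·-4 = -14
  a_6 = -1·-14 + 1·8 + -1·-1 + 1·1 = 24
  a_7 = -1·24 + 1·-14 + -1·8 + 1·-1 = -47
  a_8 = -1·-47 + 1·24 + -1·-14 + 1·8 = 93
  a_9 = -1·93 + 1·-47 + -1·24 + 1·-14 = -178
  a_10 = -1·-178 + 1·93 + -1·-47 + 1·24 = 342
  a_11 = -1·342 + 1·-178 + -1·93 + 1·-47 = -660
  a_12 = -1·-660 + 1·342 + -1·-178 + 1·93 = 1273
  a_13 = -1·1273 + 1·-660 + -1·342 + 1·-178 = -2453

-1,1,-1,1 ; -2453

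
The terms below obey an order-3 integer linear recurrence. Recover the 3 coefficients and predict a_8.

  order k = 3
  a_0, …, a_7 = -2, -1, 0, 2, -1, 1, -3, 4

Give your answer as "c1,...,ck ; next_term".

  a_3 = -1·0 + 0·-1 + -1·-2 = 2
  a_4 = -1·2 + 0·0 + -1·-1 = -1
  a_5 = -1·-1 + 0·2 + -1·0 = 1
  a_6 = -1·1 + 0·-1 + -1·2 = -3
  a_7 = -1·-3 + 0·1 + -1·-1 = 4
  a_8 = -1·4 + 0·-3 + -1·1 = -5

-1,0,-1 ; -5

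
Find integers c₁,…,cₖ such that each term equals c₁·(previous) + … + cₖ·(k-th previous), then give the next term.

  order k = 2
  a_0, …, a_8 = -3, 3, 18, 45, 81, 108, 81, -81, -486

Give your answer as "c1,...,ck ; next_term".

3,-3 ; -1215

  a_2 = 3·3 + -3·-3 = 18
  a_3 = 3·18 + -3·3 = 45
  a_4 = 3·45 + -3·18 = 81
  a_5 = 3·81 + -3·45 = 108
  a_6 = 3·108 + -3·81 = 81
  a_7 = 3·81 + -3·108 = -81
  a_8 = 3·-81 + -3·81 = -486
  a_9 = 3·-486 + -3·-81 = -1215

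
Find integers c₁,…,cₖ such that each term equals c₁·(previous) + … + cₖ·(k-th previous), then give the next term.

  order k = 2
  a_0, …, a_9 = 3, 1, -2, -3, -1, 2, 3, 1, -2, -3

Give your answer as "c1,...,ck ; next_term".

  a_2 = 1·1 + -1·3 = -2
  a_3 = 1·-2 + -1·1 = -3
  a_4 = 1·-3 + -1·-2 = -1
  a_5 = 1·-1 + -1·-3 = 2
  a_6 = 1·2 + -1·-1 = 3
  a_7 = 1·3 + -1·2 = 1
  a_8 = 1·1 + -1·3 = -2
  a_9 = 1·-2 + -1·1 = -3
  a_10 = 1·-3 + -1·-2 = -1

1,-1 ; -1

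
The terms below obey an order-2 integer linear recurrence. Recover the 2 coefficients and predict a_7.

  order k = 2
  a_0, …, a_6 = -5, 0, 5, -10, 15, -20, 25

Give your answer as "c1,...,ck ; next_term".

-2,-1 ; -30

  a_2 = -2·0 + -1·-5 = 5
  a_3 = -2·5 + -1·0 = -10
  a_4 = -2·-10 + -1·5 = 15
  a_5 = -2·15 + -1·-10 = -20
  a_6 = -2·-20 + -1·15 = 25
  a_7 = -2·25 + -1·-20 = -30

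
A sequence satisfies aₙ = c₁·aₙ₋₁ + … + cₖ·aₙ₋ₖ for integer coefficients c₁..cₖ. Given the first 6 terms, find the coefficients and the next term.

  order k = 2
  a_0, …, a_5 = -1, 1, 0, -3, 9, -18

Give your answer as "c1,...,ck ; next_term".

  a_2 = -3·1 + -3·-1 = 0
  a_3 = -3·0 + -3·1 = -3
  a_4 = -3·-3 + -3·0 = 9
  a_5 = -3·9 + -3·-3 = -18
  a_6 = -3·-18 + -3·9 = 27

-3,-3 ; 27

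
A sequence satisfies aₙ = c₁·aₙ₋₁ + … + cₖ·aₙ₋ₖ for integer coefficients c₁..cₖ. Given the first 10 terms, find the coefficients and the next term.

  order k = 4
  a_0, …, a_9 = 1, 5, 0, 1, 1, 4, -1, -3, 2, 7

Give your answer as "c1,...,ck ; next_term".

0,-1,0,1 ; -3

  a_4 = 0·1 + -1·0 + 0·5 + 1·1 = 1
  a_5 = 0·1 + -1·1 + 0·0 + 1·5 = 4
  a_6 = 0·4 + -1·1 + 0·1 + 1·0 = -1
  a_7 = 0·-1 + -1·4 + 0·1 + 1·1 = -3
  a_8 = 0·-3 + -1·-1 + 0·4 + 1·1 = 2
  a_9 = 0·2 + -1·-3 + 0·-1 + 1·4 = 7
  a_10 = 0·7 + -1·2 + 0·-3 + 1·-1 = -3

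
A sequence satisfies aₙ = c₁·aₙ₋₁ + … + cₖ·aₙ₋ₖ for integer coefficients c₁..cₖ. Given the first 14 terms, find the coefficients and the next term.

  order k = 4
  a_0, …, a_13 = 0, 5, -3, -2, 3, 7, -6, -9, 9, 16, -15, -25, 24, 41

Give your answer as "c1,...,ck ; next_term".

0,-1,0,1 ; -39

  a_4 = 0·-2 + -1·-3 + 0·5 + 1·0 = 3
  a_5 = 0·3 + -1·-2 + 0·-3 + 1·5 = 7
  a_6 = 0·7 + -1·3 + 0·-2 + 1·-3 = -6
  a_7 = 0·-6 + -1·7 + 0·3 + 1·-2 = -9
  a_8 = 0·-9 + -1·-6 + 0·7 + 1·3 = 9
  a_9 = 0·9 + -1·-9 + 0·-6 + 1·7 = 16
  a_10 = 0·16 + -1·9 + 0·-9 + 1·-6 = -15
  a_11 = 0·-15 + -1·16 + 0·9 + 1·-9 = -25
  a_12 = 0·-25 + -1·-15 + 0·16 + 1·9 = 24
  a_13 = 0·24 + -1·-25 + 0·-15 + 1·16 = 41
  a_14 = 0·41 + -1·24 + 0·-25 + 1·-15 = -39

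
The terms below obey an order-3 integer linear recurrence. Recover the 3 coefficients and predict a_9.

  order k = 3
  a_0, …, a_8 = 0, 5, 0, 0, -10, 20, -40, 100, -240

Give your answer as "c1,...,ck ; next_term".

-2,0,-2 ; 560

  a_3 = -2·0 + 0·5 + -2·0 = 0
  a_4 = -2·0 + 0·0 + -2·5 = -10
  a_5 = -2·-10 + 0·0 + -2·0 = 20
  a_6 = -2·20 + 0·-10 + -2·0 = -40
  a_7 = -2·-40 + 0·20 + -2·-10 = 100
  a_8 = -2·100 + 0·-40 + -2·20 = -240
  a_9 = -2·-240 + 0·100 + -2·-40 = 560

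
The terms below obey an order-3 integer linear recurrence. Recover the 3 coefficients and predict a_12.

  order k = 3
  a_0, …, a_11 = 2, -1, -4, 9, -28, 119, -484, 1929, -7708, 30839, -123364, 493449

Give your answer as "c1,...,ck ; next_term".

-4,-1,-4 ; -1973788

  a_3 = -4·-4 + -1·-1 + -4·2 = 9
  a_4 = -4·9 + -1·-4 + -4·-1 = -28
  a_5 = -4·-28 + -1·9 + -4·-4 = 119
  a_6 = -4·119 + -1·-28 + -4·9 = -484
  a_7 = -4·-484 + -1·119 + -4·-28 = 1929
  a_8 = -4·1929 + -1·-484 + -4·119 = -7708
  a_9 = -4·-7708 + -1·1929 + -4·-484 = 30839
  a_10 = -4·30839 + -1·-7708 + -4·1929 = -123364
  a_11 = -4·-123364 + -1·30839 + -4·-7708 = 493449
  a_12 = -4·493449 + -1·-123364 + -4·30839 = -1973788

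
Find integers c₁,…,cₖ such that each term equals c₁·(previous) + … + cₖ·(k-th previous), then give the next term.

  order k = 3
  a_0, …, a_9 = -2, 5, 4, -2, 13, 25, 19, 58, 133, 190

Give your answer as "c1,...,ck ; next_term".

1,0,3 ; 364

  a_3 = 1·4 + 0·5 + 3·-2 = -2
  a_4 = 1·-2 + 0·4 + 3·5 = 13
  a_5 = 1·13 + 0·-2 + 3·4 = 25
  a_6 = 1·25 + 0·13 + 3·-2 = 19
  a_7 = 1·19 + 0·25 + 3·13 = 58
  a_8 = 1·58 + 0·19 + 3·25 = 133
  a_9 = 1·133 + 0·58 + 3·19 = 190
  a_10 = 1·190 + 0·133 + 3·58 = 364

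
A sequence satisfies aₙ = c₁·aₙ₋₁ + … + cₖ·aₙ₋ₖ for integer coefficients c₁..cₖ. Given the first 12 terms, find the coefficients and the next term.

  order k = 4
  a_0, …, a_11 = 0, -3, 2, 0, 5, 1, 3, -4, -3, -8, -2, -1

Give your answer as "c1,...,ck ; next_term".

  a_4 = 0·0 + 1·2 + -1·-3 + -1·0 = 5
  a_5 = 0·5 + 1·0 + -1·2 + -1·-3 = 1
  a_6 = 0·1 + 1·5 + -1·0 + -1·2 = 3
  a_7 = 0·3 + 1·1 + -1·5 + -1·0 = -4
  a_8 = 0·-4 + 1·3 + -1·1 + -1·5 = -3
  a_9 = 0·-3 + 1·-4 + -1·3 + -1·1 = -8
  a_10 = 0·-8 + 1·-3 + -1·-4 + -1·3 = -2
  a_11 = 0·-2 + 1·-8 + -1·-3 + -1·-4 = -1
  a_12 = 0·-1 + 1·-2 + -1·-8 + -1·-3 = 9

0,1,-1,-1 ; 9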